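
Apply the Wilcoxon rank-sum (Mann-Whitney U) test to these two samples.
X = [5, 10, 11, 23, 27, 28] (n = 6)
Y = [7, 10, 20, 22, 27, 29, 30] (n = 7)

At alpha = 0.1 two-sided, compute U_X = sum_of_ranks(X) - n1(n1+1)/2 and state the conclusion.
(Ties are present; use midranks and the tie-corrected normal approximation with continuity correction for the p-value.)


Step 1: Combine and sort all 13 observations; assign midranks.
sorted (value, group): (5,X), (7,Y), (10,X), (10,Y), (11,X), (20,Y), (22,Y), (23,X), (27,X), (27,Y), (28,X), (29,Y), (30,Y)
ranks: 5->1, 7->2, 10->3.5, 10->3.5, 11->5, 20->6, 22->7, 23->8, 27->9.5, 27->9.5, 28->11, 29->12, 30->13
Step 2: Rank sum for X: R1 = 1 + 3.5 + 5 + 8 + 9.5 + 11 = 38.
Step 3: U_X = R1 - n1(n1+1)/2 = 38 - 6*7/2 = 38 - 21 = 17.
       U_Y = n1*n2 - U_X = 42 - 17 = 25.
Step 4: Ties are present, so use the tie-corrected normal approximation (with continuity correction) for the p-value.
Step 5: p-value = 0.616104; compare to alpha = 0.1. fail to reject H0.

U_X = 17, p = 0.616104, fail to reject H0 at alpha = 0.1.


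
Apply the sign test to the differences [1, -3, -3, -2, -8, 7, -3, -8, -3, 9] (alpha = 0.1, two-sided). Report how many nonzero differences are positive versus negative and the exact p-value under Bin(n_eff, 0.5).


Step 1: Discard zero differences. Original n = 10; n_eff = number of nonzero differences = 10.
Nonzero differences (with sign): +1, -3, -3, -2, -8, +7, -3, -8, -3, +9
Step 2: Count signs: positive = 3, negative = 7.
Step 3: Under H0: P(positive) = 0.5, so the number of positives S ~ Bin(10, 0.5).
Step 4: Two-sided exact p-value = sum of Bin(10,0.5) probabilities at or below the observed probability = 0.343750.
Step 5: alpha = 0.1. fail to reject H0.

n_eff = 10, pos = 3, neg = 7, p = 0.343750, fail to reject H0.


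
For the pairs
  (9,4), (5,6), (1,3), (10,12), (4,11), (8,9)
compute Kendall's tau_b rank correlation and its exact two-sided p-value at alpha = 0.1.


Step 1: Enumerate the 15 unordered pairs (i,j) with i<j and classify each by sign(x_j-x_i) * sign(y_j-y_i).
  (1,2):dx=-4,dy=+2->D; (1,3):dx=-8,dy=-1->C; (1,4):dx=+1,dy=+8->C; (1,5):dx=-5,dy=+7->D
  (1,6):dx=-1,dy=+5->D; (2,3):dx=-4,dy=-3->C; (2,4):dx=+5,dy=+6->C; (2,5):dx=-1,dy=+5->D
  (2,6):dx=+3,dy=+3->C; (3,4):dx=+9,dy=+9->C; (3,5):dx=+3,dy=+8->C; (3,6):dx=+7,dy=+6->C
  (4,5):dx=-6,dy=-1->C; (4,6):dx=-2,dy=-3->C; (5,6):dx=+4,dy=-2->D
Step 2: C = 10, D = 5, total pairs = 15.
Step 3: tau = (C - D)/(n(n-1)/2) = (10 - 5)/15 = 0.333333.
Step 4: Exact two-sided p-value (enumerate n! = 720 permutations of y under H0): p = 0.469444.
Step 5: alpha = 0.1. fail to reject H0.

tau_b = 0.3333 (C=10, D=5), p = 0.469444, fail to reject H0.


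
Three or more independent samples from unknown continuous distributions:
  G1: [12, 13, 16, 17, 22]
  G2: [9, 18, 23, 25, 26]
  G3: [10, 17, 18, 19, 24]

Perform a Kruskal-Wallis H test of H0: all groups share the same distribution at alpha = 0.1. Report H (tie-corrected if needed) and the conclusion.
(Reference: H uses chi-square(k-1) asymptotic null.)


Step 1: Combine all N = 15 observations and assign midranks.
sorted (value, group, rank): (9,G2,1), (10,G3,2), (12,G1,3), (13,G1,4), (16,G1,5), (17,G1,6.5), (17,G3,6.5), (18,G2,8.5), (18,G3,8.5), (19,G3,10), (22,G1,11), (23,G2,12), (24,G3,13), (25,G2,14), (26,G2,15)
Step 2: Sum ranks within each group.
R_1 = 29.5 (n_1 = 5)
R_2 = 50.5 (n_2 = 5)
R_3 = 40 (n_3 = 5)
Step 3: H = 12/(N(N+1)) * sum(R_i^2/n_i) - 3(N+1)
     = 12/(15*16) * (29.5^2/5 + 50.5^2/5 + 40^2/5) - 3*16
     = 0.050000 * 1004.1 - 48
     = 2.205000.
Step 4: Ties present; correction factor C = 1 - 12/(15^3 - 15) = 0.996429. Corrected H = 2.205000 / 0.996429 = 2.212903.
Step 5: Under H0, H ~ chi^2(2); p-value = 0.330730.
Step 6: alpha = 0.1. fail to reject H0.

H = 2.2129, df = 2, p = 0.330730, fail to reject H0.


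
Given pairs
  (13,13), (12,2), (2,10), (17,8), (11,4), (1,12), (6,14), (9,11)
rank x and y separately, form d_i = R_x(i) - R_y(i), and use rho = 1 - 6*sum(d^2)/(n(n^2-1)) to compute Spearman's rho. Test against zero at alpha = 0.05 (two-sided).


Step 1: Rank x and y separately (midranks; no ties here).
rank(x): 13->7, 12->6, 2->2, 17->8, 11->5, 1->1, 6->3, 9->4
rank(y): 13->7, 2->1, 10->4, 8->3, 4->2, 12->6, 14->8, 11->5
Step 2: d_i = R_x(i) - R_y(i); compute d_i^2.
  (7-7)^2=0, (6-1)^2=25, (2-4)^2=4, (8-3)^2=25, (5-2)^2=9, (1-6)^2=25, (3-8)^2=25, (4-5)^2=1
sum(d^2) = 114.
Step 3: rho = 1 - 6*114 / (8*(8^2 - 1)) = 1 - 684/504 = -0.357143.
Step 4: Under H0, t = rho * sqrt((n-2)/(1-rho^2)) = -0.9366 ~ t(6).
Step 5: Two-sided p-value from the t-distribution with 6 df = 0.385121.
Step 6: alpha = 0.05. fail to reject H0.

rho = -0.3571, p = 0.385121, fail to reject H0 at alpha = 0.05.


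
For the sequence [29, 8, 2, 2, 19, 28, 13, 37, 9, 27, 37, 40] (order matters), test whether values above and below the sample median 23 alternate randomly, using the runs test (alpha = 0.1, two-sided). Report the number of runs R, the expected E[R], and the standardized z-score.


Step 1: Compute median = 23; label A = above, B = below.
Labels in order: ABBBBABABAAA  (n_A = 6, n_B = 6)
Step 2: Count runs R = 7.
Step 3: Under H0 (random ordering), E[R] = 2*n_A*n_B/(n_A+n_B) + 1 = 2*6*6/12 + 1 = 7.0000.
        Var[R] = 2*n_A*n_B*(2*n_A*n_B - n_A - n_B) / ((n_A+n_B)^2 * (n_A+n_B-1)) = 4320/1584 = 2.7273.
        SD[R] = 1.6514.
Step 4: R = E[R], so z = 0 with no continuity correction.
Step 5: Two-sided p-value via normal approximation = 2*(1 - Phi(|z|)) = 1.000000.
Step 6: alpha = 0.1. fail to reject H0.

R = 7, z = 0.0000, p = 1.000000, fail to reject H0.


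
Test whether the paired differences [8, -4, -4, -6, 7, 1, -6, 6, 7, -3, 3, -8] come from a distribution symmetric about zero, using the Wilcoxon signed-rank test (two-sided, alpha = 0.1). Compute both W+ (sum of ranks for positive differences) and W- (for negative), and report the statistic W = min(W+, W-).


Step 1: Drop any zero differences (none here) and take |d_i|.
|d| = [8, 4, 4, 6, 7, 1, 6, 6, 7, 3, 3, 8]
Step 2: Midrank |d_i| (ties get averaged ranks).
ranks: |8|->11.5, |4|->4.5, |4|->4.5, |6|->7, |7|->9.5, |1|->1, |6|->7, |6|->7, |7|->9.5, |3|->2.5, |3|->2.5, |8|->11.5
Step 3: Attach original signs; sum ranks with positive sign and with negative sign.
W+ = 11.5 + 9.5 + 1 + 7 + 9.5 + 2.5 = 41
W- = 4.5 + 4.5 + 7 + 7 + 2.5 + 11.5 = 37
(Check: W+ + W- = 78 should equal n(n+1)/2 = 78.)
Step 4: Test statistic W = min(W+, W-) = 37.
Step 5: Ties in |d|, so use the tie-corrected normal approximation.
        E[W] = n(n+1)/4 = 12*13/4 = 39.
        Tie groups: |d|=3 (t=2), |d|=4 (t=2), |d|=6 (t=3), |d|=7 (t=2), |d|=8 (t=2); sum(t^3 - t) = 48.
        Var[W] = n(n+1)(2n+1)/24 - sum(t^3-t)/48 = 3900/24 - 48/48 = 161.5.
        z = (W - E[W]) / sqrt(Var[W]) = (37 - 39) / 12.7083 = -0.1574.
        Two-sided p = 2*Phi(z) = 0.874947.
Step 6: alpha = 0.1. fail to reject H0.

W+ = 41, W- = 37, W = min = 37, p = 0.874947, fail to reject H0.


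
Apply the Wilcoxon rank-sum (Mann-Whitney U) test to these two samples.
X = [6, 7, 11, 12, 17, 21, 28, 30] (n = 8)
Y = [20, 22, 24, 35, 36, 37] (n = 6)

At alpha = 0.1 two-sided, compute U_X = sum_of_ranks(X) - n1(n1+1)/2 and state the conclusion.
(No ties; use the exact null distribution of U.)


Step 1: Combine and sort all 14 observations; assign midranks.
sorted (value, group): (6,X), (7,X), (11,X), (12,X), (17,X), (20,Y), (21,X), (22,Y), (24,Y), (28,X), (30,X), (35,Y), (36,Y), (37,Y)
ranks: 6->1, 7->2, 11->3, 12->4, 17->5, 20->6, 21->7, 22->8, 24->9, 28->10, 30->11, 35->12, 36->13, 37->14
Step 2: Rank sum for X: R1 = 1 + 2 + 3 + 4 + 5 + 7 + 10 + 11 = 43.
Step 3: U_X = R1 - n1(n1+1)/2 = 43 - 8*9/2 = 43 - 36 = 7.
       U_Y = n1*n2 - U_X = 48 - 7 = 41.
Step 4: No ties, so the exact null distribution of U (based on enumerating the C(14,8) = 3003 equally likely rank assignments) gives the two-sided p-value.
Step 5: p-value = 0.029304; compare to alpha = 0.1. reject H0.

U_X = 7, p = 0.029304, reject H0 at alpha = 0.1.


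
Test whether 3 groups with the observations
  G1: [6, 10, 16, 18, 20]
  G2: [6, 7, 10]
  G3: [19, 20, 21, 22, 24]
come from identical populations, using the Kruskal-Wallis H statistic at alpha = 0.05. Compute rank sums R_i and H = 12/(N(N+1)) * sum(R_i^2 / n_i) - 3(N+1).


Step 1: Combine all N = 13 observations and assign midranks.
sorted (value, group, rank): (6,G1,1.5), (6,G2,1.5), (7,G2,3), (10,G1,4.5), (10,G2,4.5), (16,G1,6), (18,G1,7), (19,G3,8), (20,G1,9.5), (20,G3,9.5), (21,G3,11), (22,G3,12), (24,G3,13)
Step 2: Sum ranks within each group.
R_1 = 28.5 (n_1 = 5)
R_2 = 9 (n_2 = 3)
R_3 = 53.5 (n_3 = 5)
Step 3: H = 12/(N(N+1)) * sum(R_i^2/n_i) - 3(N+1)
     = 12/(13*14) * (28.5^2/5 + 9^2/3 + 53.5^2/5) - 3*14
     = 0.065934 * 761.9 - 42
     = 8.235165.
Step 4: Ties present; correction factor C = 1 - 18/(13^3 - 13) = 0.991758. Corrected H = 8.235165 / 0.991758 = 8.303601.
Step 5: Under H0, H ~ chi^2(2); p-value = 0.015736.
Step 6: alpha = 0.05. reject H0.

H = 8.3036, df = 2, p = 0.015736, reject H0.


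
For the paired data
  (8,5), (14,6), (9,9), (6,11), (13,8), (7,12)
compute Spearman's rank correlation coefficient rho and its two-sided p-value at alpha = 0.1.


Step 1: Rank x and y separately (midranks; no ties here).
rank(x): 8->3, 14->6, 9->4, 6->1, 13->5, 7->2
rank(y): 5->1, 6->2, 9->4, 11->5, 8->3, 12->6
Step 2: d_i = R_x(i) - R_y(i); compute d_i^2.
  (3-1)^2=4, (6-2)^2=16, (4-4)^2=0, (1-5)^2=16, (5-3)^2=4, (2-6)^2=16
sum(d^2) = 56.
Step 3: rho = 1 - 6*56 / (6*(6^2 - 1)) = 1 - 336/210 = -0.600000.
Step 4: Under H0, t = rho * sqrt((n-2)/(1-rho^2)) = -1.5000 ~ t(4).
Step 5: Two-sided p-value from the t-distribution with 4 df = 0.208000.
Step 6: alpha = 0.1. fail to reject H0.

rho = -0.6000, p = 0.208000, fail to reject H0 at alpha = 0.1.


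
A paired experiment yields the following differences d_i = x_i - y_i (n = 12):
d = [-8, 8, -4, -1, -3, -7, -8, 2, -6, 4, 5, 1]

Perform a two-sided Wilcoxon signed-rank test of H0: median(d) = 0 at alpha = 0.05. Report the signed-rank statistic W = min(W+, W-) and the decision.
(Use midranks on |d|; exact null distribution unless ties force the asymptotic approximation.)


Step 1: Drop any zero differences (none here) and take |d_i|.
|d| = [8, 8, 4, 1, 3, 7, 8, 2, 6, 4, 5, 1]
Step 2: Midrank |d_i| (ties get averaged ranks).
ranks: |8|->11, |8|->11, |4|->5.5, |1|->1.5, |3|->4, |7|->9, |8|->11, |2|->3, |6|->8, |4|->5.5, |5|->7, |1|->1.5
Step 3: Attach original signs; sum ranks with positive sign and with negative sign.
W+ = 11 + 3 + 5.5 + 7 + 1.5 = 28
W- = 11 + 5.5 + 1.5 + 4 + 9 + 11 + 8 = 50
(Check: W+ + W- = 78 should equal n(n+1)/2 = 78.)
Step 4: Test statistic W = min(W+, W-) = 28.
Step 5: Ties in |d|, so use the tie-corrected normal approximation.
        E[W] = n(n+1)/4 = 12*13/4 = 39.
        Tie groups: |d|=1 (t=2), |d|=4 (t=2), |d|=8 (t=3); sum(t^3 - t) = 36.
        Var[W] = n(n+1)(2n+1)/24 - sum(t^3-t)/48 = 3900/24 - 36/48 = 161.75.
        z = (W - E[W]) / sqrt(Var[W]) = (28 - 39) / 12.7181 = -0.8649.
        Two-sided p = 2*Phi(z) = 0.387089.
Step 6: alpha = 0.05. fail to reject H0.

W+ = 28, W- = 50, W = min = 28, p = 0.387089, fail to reject H0.


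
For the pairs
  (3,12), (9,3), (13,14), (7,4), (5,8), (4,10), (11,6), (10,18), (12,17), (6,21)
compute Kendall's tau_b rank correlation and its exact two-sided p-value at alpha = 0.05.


Step 1: Enumerate the 45 unordered pairs (i,j) with i<j and classify each by sign(x_j-x_i) * sign(y_j-y_i).
  (1,2):dx=+6,dy=-9->D; (1,3):dx=+10,dy=+2->C; (1,4):dx=+4,dy=-8->D; (1,5):dx=+2,dy=-4->D
  (1,6):dx=+1,dy=-2->D; (1,7):dx=+8,dy=-6->D; (1,8):dx=+7,dy=+6->C; (1,9):dx=+9,dy=+5->C
  (1,10):dx=+3,dy=+9->C; (2,3):dx=+4,dy=+11->C; (2,4):dx=-2,dy=+1->D; (2,5):dx=-4,dy=+5->D
  (2,6):dx=-5,dy=+7->D; (2,7):dx=+2,dy=+3->C; (2,8):dx=+1,dy=+15->C; (2,9):dx=+3,dy=+14->C
  (2,10):dx=-3,dy=+18->D; (3,4):dx=-6,dy=-10->C; (3,5):dx=-8,dy=-6->C; (3,6):dx=-9,dy=-4->C
  (3,7):dx=-2,dy=-8->C; (3,8):dx=-3,dy=+4->D; (3,9):dx=-1,dy=+3->D; (3,10):dx=-7,dy=+7->D
  (4,5):dx=-2,dy=+4->D; (4,6):dx=-3,dy=+6->D; (4,7):dx=+4,dy=+2->C; (4,8):dx=+3,dy=+14->C
  (4,9):dx=+5,dy=+13->C; (4,10):dx=-1,dy=+17->D; (5,6):dx=-1,dy=+2->D; (5,7):dx=+6,dy=-2->D
  (5,8):dx=+5,dy=+10->C; (5,9):dx=+7,dy=+9->C; (5,10):dx=+1,dy=+13->C; (6,7):dx=+7,dy=-4->D
  (6,8):dx=+6,dy=+8->C; (6,9):dx=+8,dy=+7->C; (6,10):dx=+2,dy=+11->C; (7,8):dx=-1,dy=+12->D
  (7,9):dx=+1,dy=+11->C; (7,10):dx=-5,dy=+15->D; (8,9):dx=+2,dy=-1->D; (8,10):dx=-4,dy=+3->D
  (9,10):dx=-6,dy=+4->D
Step 2: C = 22, D = 23, total pairs = 45.
Step 3: tau = (C - D)/(n(n-1)/2) = (22 - 23)/45 = -0.022222.
Step 4: Exact two-sided p-value (enumerate n! = 3628800 permutations of y under H0): p = 1.000000.
Step 5: alpha = 0.05. fail to reject H0.

tau_b = -0.0222 (C=22, D=23), p = 1.000000, fail to reject H0.


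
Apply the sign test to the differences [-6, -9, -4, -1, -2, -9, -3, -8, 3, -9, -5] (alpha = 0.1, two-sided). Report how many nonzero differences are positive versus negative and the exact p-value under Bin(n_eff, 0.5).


Step 1: Discard zero differences. Original n = 11; n_eff = number of nonzero differences = 11.
Nonzero differences (with sign): -6, -9, -4, -1, -2, -9, -3, -8, +3, -9, -5
Step 2: Count signs: positive = 1, negative = 10.
Step 3: Under H0: P(positive) = 0.5, so the number of positives S ~ Bin(11, 0.5).
Step 4: Two-sided exact p-value = sum of Bin(11,0.5) probabilities at or below the observed probability = 0.011719.
Step 5: alpha = 0.1. reject H0.

n_eff = 11, pos = 1, neg = 10, p = 0.011719, reject H0.


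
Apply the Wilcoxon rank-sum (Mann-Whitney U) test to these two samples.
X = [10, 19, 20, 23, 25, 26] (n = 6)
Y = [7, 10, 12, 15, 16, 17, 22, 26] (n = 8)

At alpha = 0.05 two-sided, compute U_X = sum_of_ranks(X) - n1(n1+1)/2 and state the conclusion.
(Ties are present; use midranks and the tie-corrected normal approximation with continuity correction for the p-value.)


Step 1: Combine and sort all 14 observations; assign midranks.
sorted (value, group): (7,Y), (10,X), (10,Y), (12,Y), (15,Y), (16,Y), (17,Y), (19,X), (20,X), (22,Y), (23,X), (25,X), (26,X), (26,Y)
ranks: 7->1, 10->2.5, 10->2.5, 12->4, 15->5, 16->6, 17->7, 19->8, 20->9, 22->10, 23->11, 25->12, 26->13.5, 26->13.5
Step 2: Rank sum for X: R1 = 2.5 + 8 + 9 + 11 + 12 + 13.5 = 56.
Step 3: U_X = R1 - n1(n1+1)/2 = 56 - 6*7/2 = 56 - 21 = 35.
       U_Y = n1*n2 - U_X = 48 - 35 = 13.
Step 4: Ties are present, so use the tie-corrected normal approximation (with continuity correction) for the p-value.
Step 5: p-value = 0.174295; compare to alpha = 0.05. fail to reject H0.

U_X = 35, p = 0.174295, fail to reject H0 at alpha = 0.05.


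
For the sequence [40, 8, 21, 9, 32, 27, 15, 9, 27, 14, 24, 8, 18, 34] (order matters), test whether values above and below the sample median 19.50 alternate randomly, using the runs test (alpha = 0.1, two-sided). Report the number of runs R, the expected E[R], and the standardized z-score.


Step 1: Compute median = 19.50; label A = above, B = below.
Labels in order: ABABAABBABABBA  (n_A = 7, n_B = 7)
Step 2: Count runs R = 11.
Step 3: Under H0 (random ordering), E[R] = 2*n_A*n_B/(n_A+n_B) + 1 = 2*7*7/14 + 1 = 8.0000.
        Var[R] = 2*n_A*n_B*(2*n_A*n_B - n_A - n_B) / ((n_A+n_B)^2 * (n_A+n_B-1)) = 8232/2548 = 3.2308.
        SD[R] = 1.7974.
Step 4: Continuity-corrected z = (R - 0.5 - E[R]) / SD[R] = (11 - 0.5 - 8.0000) / 1.7974 = 1.3909.
Step 5: Two-sided p-value via normal approximation = 2*(1 - Phi(|z|)) = 0.164264.
Step 6: alpha = 0.1. fail to reject H0.

R = 11, z = 1.3909, p = 0.164264, fail to reject H0.


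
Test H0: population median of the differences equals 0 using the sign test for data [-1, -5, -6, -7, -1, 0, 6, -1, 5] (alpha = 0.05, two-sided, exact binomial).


Step 1: Discard zero differences. Original n = 9; n_eff = number of nonzero differences = 8.
Nonzero differences (with sign): -1, -5, -6, -7, -1, +6, -1, +5
Step 2: Count signs: positive = 2, negative = 6.
Step 3: Under H0: P(positive) = 0.5, so the number of positives S ~ Bin(8, 0.5).
Step 4: Two-sided exact p-value = sum of Bin(8,0.5) probabilities at or below the observed probability = 0.289062.
Step 5: alpha = 0.05. fail to reject H0.

n_eff = 8, pos = 2, neg = 6, p = 0.289062, fail to reject H0.


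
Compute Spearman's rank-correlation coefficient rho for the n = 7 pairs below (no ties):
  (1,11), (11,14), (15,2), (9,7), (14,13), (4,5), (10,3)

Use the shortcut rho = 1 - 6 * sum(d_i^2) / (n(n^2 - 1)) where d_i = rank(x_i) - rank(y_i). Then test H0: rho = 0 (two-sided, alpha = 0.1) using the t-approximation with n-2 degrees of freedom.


Step 1: Rank x and y separately (midranks; no ties here).
rank(x): 1->1, 11->5, 15->7, 9->3, 14->6, 4->2, 10->4
rank(y): 11->5, 14->7, 2->1, 7->4, 13->6, 5->3, 3->2
Step 2: d_i = R_x(i) - R_y(i); compute d_i^2.
  (1-5)^2=16, (5-7)^2=4, (7-1)^2=36, (3-4)^2=1, (6-6)^2=0, (2-3)^2=1, (4-2)^2=4
sum(d^2) = 62.
Step 3: rho = 1 - 6*62 / (7*(7^2 - 1)) = 1 - 372/336 = -0.107143.
Step 4: Under H0, t = rho * sqrt((n-2)/(1-rho^2)) = -0.2410 ~ t(5).
Step 5: Two-sided p-value from the t-distribution with 5 df = 0.819151.
Step 6: alpha = 0.1. fail to reject H0.

rho = -0.1071, p = 0.819151, fail to reject H0 at alpha = 0.1.


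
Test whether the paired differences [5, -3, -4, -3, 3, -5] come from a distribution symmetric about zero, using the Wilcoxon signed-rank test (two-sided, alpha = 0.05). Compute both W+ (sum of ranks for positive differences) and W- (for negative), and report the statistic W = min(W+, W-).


Step 1: Drop any zero differences (none here) and take |d_i|.
|d| = [5, 3, 4, 3, 3, 5]
Step 2: Midrank |d_i| (ties get averaged ranks).
ranks: |5|->5.5, |3|->2, |4|->4, |3|->2, |3|->2, |5|->5.5
Step 3: Attach original signs; sum ranks with positive sign and with negative sign.
W+ = 5.5 + 2 = 7.5
W- = 2 + 4 + 2 + 5.5 = 13.5
(Check: W+ + W- = 21 should equal n(n+1)/2 = 21.)
Step 4: Test statistic W = min(W+, W-) = 7.5.
Step 5: Ties in |d|, so use the tie-corrected normal approximation.
        E[W] = n(n+1)/4 = 6*7/4 = 10.5.
        Tie groups: |d|=3 (t=3), |d|=5 (t=2); sum(t^3 - t) = 30.
        Var[W] = n(n+1)(2n+1)/24 - sum(t^3-t)/48 = 546/24 - 30/48 = 22.125.
        z = (W - E[W]) / sqrt(Var[W]) = (7.5 - 10.5) / 4.7037 = -0.6378.
        Two-sided p = 2*Phi(z) = 0.523609.
Step 6: alpha = 0.05. fail to reject H0.

W+ = 7.5, W- = 13.5, W = min = 7.5, p = 0.523609, fail to reject H0.


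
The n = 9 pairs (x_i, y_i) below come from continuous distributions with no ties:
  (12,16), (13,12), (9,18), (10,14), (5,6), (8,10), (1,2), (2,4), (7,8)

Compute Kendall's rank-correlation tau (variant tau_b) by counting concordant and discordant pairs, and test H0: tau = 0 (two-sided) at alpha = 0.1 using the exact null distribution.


Step 1: Enumerate the 36 unordered pairs (i,j) with i<j and classify each by sign(x_j-x_i) * sign(y_j-y_i).
  (1,2):dx=+1,dy=-4->D; (1,3):dx=-3,dy=+2->D; (1,4):dx=-2,dy=-2->C; (1,5):dx=-7,dy=-10->C
  (1,6):dx=-4,dy=-6->C; (1,7):dx=-11,dy=-14->C; (1,8):dx=-10,dy=-12->C; (1,9):dx=-5,dy=-8->C
  (2,3):dx=-4,dy=+6->D; (2,4):dx=-3,dy=+2->D; (2,5):dx=-8,dy=-6->C; (2,6):dx=-5,dy=-2->C
  (2,7):dx=-12,dy=-10->C; (2,8):dx=-11,dy=-8->C; (2,9):dx=-6,dy=-4->C; (3,4):dx=+1,dy=-4->D
  (3,5):dx=-4,dy=-12->C; (3,6):dx=-1,dy=-8->C; (3,7):dx=-8,dy=-16->C; (3,8):dx=-7,dy=-14->C
  (3,9):dx=-2,dy=-10->C; (4,5):dx=-5,dy=-8->C; (4,6):dx=-2,dy=-4->C; (4,7):dx=-9,dy=-12->C
  (4,8):dx=-8,dy=-10->C; (4,9):dx=-3,dy=-6->C; (5,6):dx=+3,dy=+4->C; (5,7):dx=-4,dy=-4->C
  (5,8):dx=-3,dy=-2->C; (5,9):dx=+2,dy=+2->C; (6,7):dx=-7,dy=-8->C; (6,8):dx=-6,dy=-6->C
  (6,9):dx=-1,dy=-2->C; (7,8):dx=+1,dy=+2->C; (7,9):dx=+6,dy=+6->C; (8,9):dx=+5,dy=+4->C
Step 2: C = 31, D = 5, total pairs = 36.
Step 3: tau = (C - D)/(n(n-1)/2) = (31 - 5)/36 = 0.722222.
Step 4: Exact two-sided p-value (enumerate n! = 362880 permutations of y under H0): p = 0.005886.
Step 5: alpha = 0.1. reject H0.

tau_b = 0.7222 (C=31, D=5), p = 0.005886, reject H0.


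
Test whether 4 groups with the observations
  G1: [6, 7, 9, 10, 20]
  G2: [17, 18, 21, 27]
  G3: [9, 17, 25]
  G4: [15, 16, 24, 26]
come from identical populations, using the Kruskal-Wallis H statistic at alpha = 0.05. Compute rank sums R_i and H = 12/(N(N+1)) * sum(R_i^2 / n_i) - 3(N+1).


Step 1: Combine all N = 16 observations and assign midranks.
sorted (value, group, rank): (6,G1,1), (7,G1,2), (9,G1,3.5), (9,G3,3.5), (10,G1,5), (15,G4,6), (16,G4,7), (17,G2,8.5), (17,G3,8.5), (18,G2,10), (20,G1,11), (21,G2,12), (24,G4,13), (25,G3,14), (26,G4,15), (27,G2,16)
Step 2: Sum ranks within each group.
R_1 = 22.5 (n_1 = 5)
R_2 = 46.5 (n_2 = 4)
R_3 = 26 (n_3 = 3)
R_4 = 41 (n_4 = 4)
Step 3: H = 12/(N(N+1)) * sum(R_i^2/n_i) - 3(N+1)
     = 12/(16*17) * (22.5^2/5 + 46.5^2/4 + 26^2/3 + 41^2/4) - 3*17
     = 0.044118 * 1287.4 - 51
     = 5.796875.
Step 4: Ties present; correction factor C = 1 - 12/(16^3 - 16) = 0.997059. Corrected H = 5.796875 / 0.997059 = 5.813975.
Step 5: Under H0, H ~ chi^2(3); p-value = 0.121020.
Step 6: alpha = 0.05. fail to reject H0.

H = 5.8140, df = 3, p = 0.121020, fail to reject H0.


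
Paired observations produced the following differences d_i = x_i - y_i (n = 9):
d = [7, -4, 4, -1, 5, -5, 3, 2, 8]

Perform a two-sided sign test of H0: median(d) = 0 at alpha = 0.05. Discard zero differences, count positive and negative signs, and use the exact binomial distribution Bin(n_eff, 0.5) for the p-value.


Step 1: Discard zero differences. Original n = 9; n_eff = number of nonzero differences = 9.
Nonzero differences (with sign): +7, -4, +4, -1, +5, -5, +3, +2, +8
Step 2: Count signs: positive = 6, negative = 3.
Step 3: Under H0: P(positive) = 0.5, so the number of positives S ~ Bin(9, 0.5).
Step 4: Two-sided exact p-value = sum of Bin(9,0.5) probabilities at or below the observed probability = 0.507812.
Step 5: alpha = 0.05. fail to reject H0.

n_eff = 9, pos = 6, neg = 3, p = 0.507812, fail to reject H0.


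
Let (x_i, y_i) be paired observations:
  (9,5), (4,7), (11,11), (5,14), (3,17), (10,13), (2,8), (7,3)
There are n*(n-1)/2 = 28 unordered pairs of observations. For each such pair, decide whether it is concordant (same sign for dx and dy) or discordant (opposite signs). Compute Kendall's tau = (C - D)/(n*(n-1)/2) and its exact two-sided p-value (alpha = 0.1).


Step 1: Enumerate the 28 unordered pairs (i,j) with i<j and classify each by sign(x_j-x_i) * sign(y_j-y_i).
  (1,2):dx=-5,dy=+2->D; (1,3):dx=+2,dy=+6->C; (1,4):dx=-4,dy=+9->D; (1,5):dx=-6,dy=+12->D
  (1,6):dx=+1,dy=+8->C; (1,7):dx=-7,dy=+3->D; (1,8):dx=-2,dy=-2->C; (2,3):dx=+7,dy=+4->C
  (2,4):dx=+1,dy=+7->C; (2,5):dx=-1,dy=+10->D; (2,6):dx=+6,dy=+6->C; (2,7):dx=-2,dy=+1->D
  (2,8):dx=+3,dy=-4->D; (3,4):dx=-6,dy=+3->D; (3,5):dx=-8,dy=+6->D; (3,6):dx=-1,dy=+2->D
  (3,7):dx=-9,dy=-3->C; (3,8):dx=-4,dy=-8->C; (4,5):dx=-2,dy=+3->D; (4,6):dx=+5,dy=-1->D
  (4,7):dx=-3,dy=-6->C; (4,8):dx=+2,dy=-11->D; (5,6):dx=+7,dy=-4->D; (5,7):dx=-1,dy=-9->C
  (5,8):dx=+4,dy=-14->D; (6,7):dx=-8,dy=-5->C; (6,8):dx=-3,dy=-10->C; (7,8):dx=+5,dy=-5->D
Step 2: C = 12, D = 16, total pairs = 28.
Step 3: tau = (C - D)/(n(n-1)/2) = (12 - 16)/28 = -0.142857.
Step 4: Exact two-sided p-value (enumerate n! = 40320 permutations of y under H0): p = 0.719544.
Step 5: alpha = 0.1. fail to reject H0.

tau_b = -0.1429 (C=12, D=16), p = 0.719544, fail to reject H0.


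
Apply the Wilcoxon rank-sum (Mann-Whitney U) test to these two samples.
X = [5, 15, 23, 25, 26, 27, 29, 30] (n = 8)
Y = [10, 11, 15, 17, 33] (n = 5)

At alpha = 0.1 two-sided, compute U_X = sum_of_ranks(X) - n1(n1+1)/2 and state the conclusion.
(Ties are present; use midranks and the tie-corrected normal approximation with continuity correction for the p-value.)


Step 1: Combine and sort all 13 observations; assign midranks.
sorted (value, group): (5,X), (10,Y), (11,Y), (15,X), (15,Y), (17,Y), (23,X), (25,X), (26,X), (27,X), (29,X), (30,X), (33,Y)
ranks: 5->1, 10->2, 11->3, 15->4.5, 15->4.5, 17->6, 23->7, 25->8, 26->9, 27->10, 29->11, 30->12, 33->13
Step 2: Rank sum for X: R1 = 1 + 4.5 + 7 + 8 + 9 + 10 + 11 + 12 = 62.5.
Step 3: U_X = R1 - n1(n1+1)/2 = 62.5 - 8*9/2 = 62.5 - 36 = 26.5.
       U_Y = n1*n2 - U_X = 40 - 26.5 = 13.5.
Step 4: Ties are present, so use the tie-corrected normal approximation (with continuity correction) for the p-value.
Step 5: p-value = 0.379120; compare to alpha = 0.1. fail to reject H0.

U_X = 26.5, p = 0.379120, fail to reject H0 at alpha = 0.1.


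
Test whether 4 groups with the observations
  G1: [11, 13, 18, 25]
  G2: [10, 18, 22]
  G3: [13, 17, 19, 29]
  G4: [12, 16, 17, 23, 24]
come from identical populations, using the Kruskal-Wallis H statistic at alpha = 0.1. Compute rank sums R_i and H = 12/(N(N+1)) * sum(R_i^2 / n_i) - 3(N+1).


Step 1: Combine all N = 16 observations and assign midranks.
sorted (value, group, rank): (10,G2,1), (11,G1,2), (12,G4,3), (13,G1,4.5), (13,G3,4.5), (16,G4,6), (17,G3,7.5), (17,G4,7.5), (18,G1,9.5), (18,G2,9.5), (19,G3,11), (22,G2,12), (23,G4,13), (24,G4,14), (25,G1,15), (29,G3,16)
Step 2: Sum ranks within each group.
R_1 = 31 (n_1 = 4)
R_2 = 22.5 (n_2 = 3)
R_3 = 39 (n_3 = 4)
R_4 = 43.5 (n_4 = 5)
Step 3: H = 12/(N(N+1)) * sum(R_i^2/n_i) - 3(N+1)
     = 12/(16*17) * (31^2/4 + 22.5^2/3 + 39^2/4 + 43.5^2/5) - 3*17
     = 0.044118 * 1167.7 - 51
     = 0.516176.
Step 4: Ties present; correction factor C = 1 - 18/(16^3 - 16) = 0.995588. Corrected H = 0.516176 / 0.995588 = 0.518464.
Step 5: Under H0, H ~ chi^2(3); p-value = 0.914817.
Step 6: alpha = 0.1. fail to reject H0.

H = 0.5185, df = 3, p = 0.914817, fail to reject H0.


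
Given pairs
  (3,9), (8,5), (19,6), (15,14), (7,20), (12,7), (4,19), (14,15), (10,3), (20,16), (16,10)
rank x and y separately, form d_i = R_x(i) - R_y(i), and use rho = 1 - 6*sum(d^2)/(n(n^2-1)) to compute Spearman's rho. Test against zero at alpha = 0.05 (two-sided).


Step 1: Rank x and y separately (midranks; no ties here).
rank(x): 3->1, 8->4, 19->10, 15->8, 7->3, 12->6, 4->2, 14->7, 10->5, 20->11, 16->9
rank(y): 9->5, 5->2, 6->3, 14->7, 20->11, 7->4, 19->10, 15->8, 3->1, 16->9, 10->6
Step 2: d_i = R_x(i) - R_y(i); compute d_i^2.
  (1-5)^2=16, (4-2)^2=4, (10-3)^2=49, (8-7)^2=1, (3-11)^2=64, (6-4)^2=4, (2-10)^2=64, (7-8)^2=1, (5-1)^2=16, (11-9)^2=4, (9-6)^2=9
sum(d^2) = 232.
Step 3: rho = 1 - 6*232 / (11*(11^2 - 1)) = 1 - 1392/1320 = -0.054545.
Step 4: Under H0, t = rho * sqrt((n-2)/(1-rho^2)) = -0.1639 ~ t(9).
Step 5: Two-sided p-value from the t-distribution with 9 df = 0.873447.
Step 6: alpha = 0.05. fail to reject H0.

rho = -0.0545, p = 0.873447, fail to reject H0 at alpha = 0.05.


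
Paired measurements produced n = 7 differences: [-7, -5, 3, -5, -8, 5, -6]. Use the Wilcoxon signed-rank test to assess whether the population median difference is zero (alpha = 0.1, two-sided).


Step 1: Drop any zero differences (none here) and take |d_i|.
|d| = [7, 5, 3, 5, 8, 5, 6]
Step 2: Midrank |d_i| (ties get averaged ranks).
ranks: |7|->6, |5|->3, |3|->1, |5|->3, |8|->7, |5|->3, |6|->5
Step 3: Attach original signs; sum ranks with positive sign and with negative sign.
W+ = 1 + 3 = 4
W- = 6 + 3 + 3 + 7 + 5 = 24
(Check: W+ + W- = 28 should equal n(n+1)/2 = 28.)
Step 4: Test statistic W = min(W+, W-) = 4.
Step 5: Ties in |d|, so use the tie-corrected normal approximation.
        E[W] = n(n+1)/4 = 7*8/4 = 14.
        Tie groups: |d|=5 (t=3); sum(t^3 - t) = 24.
        Var[W] = n(n+1)(2n+1)/24 - sum(t^3-t)/48 = 840/24 - 24/48 = 34.5.
        z = (W - E[W]) / sqrt(Var[W]) = (4 - 14) / 5.8737 = -1.7025.
        Two-sided p = 2*Phi(z) = 0.088659.
Step 6: alpha = 0.1. reject H0.

W+ = 4, W- = 24, W = min = 4, p = 0.088659, reject H0.


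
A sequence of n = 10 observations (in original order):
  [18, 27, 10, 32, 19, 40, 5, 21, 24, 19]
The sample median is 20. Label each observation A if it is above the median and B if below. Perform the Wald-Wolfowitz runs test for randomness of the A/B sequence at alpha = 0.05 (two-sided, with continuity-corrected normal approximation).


Step 1: Compute median = 20; label A = above, B = below.
Labels in order: BABABABAAB  (n_A = 5, n_B = 5)
Step 2: Count runs R = 9.
Step 3: Under H0 (random ordering), E[R] = 2*n_A*n_B/(n_A+n_B) + 1 = 2*5*5/10 + 1 = 6.0000.
        Var[R] = 2*n_A*n_B*(2*n_A*n_B - n_A - n_B) / ((n_A+n_B)^2 * (n_A+n_B-1)) = 2000/900 = 2.2222.
        SD[R] = 1.4907.
Step 4: Continuity-corrected z = (R - 0.5 - E[R]) / SD[R] = (9 - 0.5 - 6.0000) / 1.4907 = 1.6771.
Step 5: Two-sided p-value via normal approximation = 2*(1 - Phi(|z|)) = 0.093533.
Step 6: alpha = 0.05. fail to reject H0.

R = 9, z = 1.6771, p = 0.093533, fail to reject H0.


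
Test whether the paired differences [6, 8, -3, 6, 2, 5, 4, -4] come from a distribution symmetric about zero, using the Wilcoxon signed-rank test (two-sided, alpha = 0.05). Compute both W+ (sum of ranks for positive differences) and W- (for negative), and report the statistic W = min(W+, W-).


Step 1: Drop any zero differences (none here) and take |d_i|.
|d| = [6, 8, 3, 6, 2, 5, 4, 4]
Step 2: Midrank |d_i| (ties get averaged ranks).
ranks: |6|->6.5, |8|->8, |3|->2, |6|->6.5, |2|->1, |5|->5, |4|->3.5, |4|->3.5
Step 3: Attach original signs; sum ranks with positive sign and with negative sign.
W+ = 6.5 + 8 + 6.5 + 1 + 5 + 3.5 = 30.5
W- = 2 + 3.5 = 5.5
(Check: W+ + W- = 36 should equal n(n+1)/2 = 36.)
Step 4: Test statistic W = min(W+, W-) = 5.5.
Step 5: Ties in |d|, so use the tie-corrected normal approximation.
        E[W] = n(n+1)/4 = 8*9/4 = 18.
        Tie groups: |d|=4 (t=2), |d|=6 (t=2); sum(t^3 - t) = 12.
        Var[W] = n(n+1)(2n+1)/24 - sum(t^3-t)/48 = 1224/24 - 12/48 = 50.75.
        z = (W - E[W]) / sqrt(Var[W]) = (5.5 - 18) / 7.1239 = -1.7547.
        Two-sided p = 2*Phi(z) = 0.079318.
Step 6: alpha = 0.05. fail to reject H0.

W+ = 30.5, W- = 5.5, W = min = 5.5, p = 0.079318, fail to reject H0.


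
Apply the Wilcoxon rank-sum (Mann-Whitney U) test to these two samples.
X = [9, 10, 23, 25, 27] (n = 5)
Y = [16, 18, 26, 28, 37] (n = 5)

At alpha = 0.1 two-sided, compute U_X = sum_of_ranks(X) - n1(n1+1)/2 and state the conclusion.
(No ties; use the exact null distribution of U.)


Step 1: Combine and sort all 10 observations; assign midranks.
sorted (value, group): (9,X), (10,X), (16,Y), (18,Y), (23,X), (25,X), (26,Y), (27,X), (28,Y), (37,Y)
ranks: 9->1, 10->2, 16->3, 18->4, 23->5, 25->6, 26->7, 27->8, 28->9, 37->10
Step 2: Rank sum for X: R1 = 1 + 2 + 5 + 6 + 8 = 22.
Step 3: U_X = R1 - n1(n1+1)/2 = 22 - 5*6/2 = 22 - 15 = 7.
       U_Y = n1*n2 - U_X = 25 - 7 = 18.
Step 4: No ties, so the exact null distribution of U (based on enumerating the C(10,5) = 252 equally likely rank assignments) gives the two-sided p-value.
Step 5: p-value = 0.309524; compare to alpha = 0.1. fail to reject H0.

U_X = 7, p = 0.309524, fail to reject H0 at alpha = 0.1.


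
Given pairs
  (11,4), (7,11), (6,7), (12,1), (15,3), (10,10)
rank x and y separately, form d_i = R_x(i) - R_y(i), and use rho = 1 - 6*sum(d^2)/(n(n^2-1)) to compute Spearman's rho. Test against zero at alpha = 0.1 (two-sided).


Step 1: Rank x and y separately (midranks; no ties here).
rank(x): 11->4, 7->2, 6->1, 12->5, 15->6, 10->3
rank(y): 4->3, 11->6, 7->4, 1->1, 3->2, 10->5
Step 2: d_i = R_x(i) - R_y(i); compute d_i^2.
  (4-3)^2=1, (2-6)^2=16, (1-4)^2=9, (5-1)^2=16, (6-2)^2=16, (3-5)^2=4
sum(d^2) = 62.
Step 3: rho = 1 - 6*62 / (6*(6^2 - 1)) = 1 - 372/210 = -0.771429.
Step 4: Under H0, t = rho * sqrt((n-2)/(1-rho^2)) = -2.4247 ~ t(4).
Step 5: Two-sided p-value from the t-distribution with 4 df = 0.072397.
Step 6: alpha = 0.1. reject H0.

rho = -0.7714, p = 0.072397, reject H0 at alpha = 0.1.


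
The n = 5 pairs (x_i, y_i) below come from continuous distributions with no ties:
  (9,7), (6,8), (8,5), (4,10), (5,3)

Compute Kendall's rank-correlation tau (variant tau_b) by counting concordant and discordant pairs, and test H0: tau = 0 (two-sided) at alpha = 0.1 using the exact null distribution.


Step 1: Enumerate the 10 unordered pairs (i,j) with i<j and classify each by sign(x_j-x_i) * sign(y_j-y_i).
  (1,2):dx=-3,dy=+1->D; (1,3):dx=-1,dy=-2->C; (1,4):dx=-5,dy=+3->D; (1,5):dx=-4,dy=-4->C
  (2,3):dx=+2,dy=-3->D; (2,4):dx=-2,dy=+2->D; (2,5):dx=-1,dy=-5->C; (3,4):dx=-4,dy=+5->D
  (3,5):dx=-3,dy=-2->C; (4,5):dx=+1,dy=-7->D
Step 2: C = 4, D = 6, total pairs = 10.
Step 3: tau = (C - D)/(n(n-1)/2) = (4 - 6)/10 = -0.200000.
Step 4: Exact two-sided p-value (enumerate n! = 120 permutations of y under H0): p = 0.816667.
Step 5: alpha = 0.1. fail to reject H0.

tau_b = -0.2000 (C=4, D=6), p = 0.816667, fail to reject H0.


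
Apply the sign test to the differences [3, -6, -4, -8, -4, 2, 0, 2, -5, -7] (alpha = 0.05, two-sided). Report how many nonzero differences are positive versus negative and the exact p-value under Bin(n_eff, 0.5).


Step 1: Discard zero differences. Original n = 10; n_eff = number of nonzero differences = 9.
Nonzero differences (with sign): +3, -6, -4, -8, -4, +2, +2, -5, -7
Step 2: Count signs: positive = 3, negative = 6.
Step 3: Under H0: P(positive) = 0.5, so the number of positives S ~ Bin(9, 0.5).
Step 4: Two-sided exact p-value = sum of Bin(9,0.5) probabilities at or below the observed probability = 0.507812.
Step 5: alpha = 0.05. fail to reject H0.

n_eff = 9, pos = 3, neg = 6, p = 0.507812, fail to reject H0.


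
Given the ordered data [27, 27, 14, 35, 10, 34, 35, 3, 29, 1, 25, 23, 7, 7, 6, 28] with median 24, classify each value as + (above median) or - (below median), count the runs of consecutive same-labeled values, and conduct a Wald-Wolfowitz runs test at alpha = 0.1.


Step 1: Compute median = 24; label A = above, B = below.
Labels in order: AABABAABABABBBBA  (n_A = 8, n_B = 8)
Step 2: Count runs R = 11.
Step 3: Under H0 (random ordering), E[R] = 2*n_A*n_B/(n_A+n_B) + 1 = 2*8*8/16 + 1 = 9.0000.
        Var[R] = 2*n_A*n_B*(2*n_A*n_B - n_A - n_B) / ((n_A+n_B)^2 * (n_A+n_B-1)) = 14336/3840 = 3.7333.
        SD[R] = 1.9322.
Step 4: Continuity-corrected z = (R - 0.5 - E[R]) / SD[R] = (11 - 0.5 - 9.0000) / 1.9322 = 0.7763.
Step 5: Two-sided p-value via normal approximation = 2*(1 - Phi(|z|)) = 0.437558.
Step 6: alpha = 0.1. fail to reject H0.

R = 11, z = 0.7763, p = 0.437558, fail to reject H0.


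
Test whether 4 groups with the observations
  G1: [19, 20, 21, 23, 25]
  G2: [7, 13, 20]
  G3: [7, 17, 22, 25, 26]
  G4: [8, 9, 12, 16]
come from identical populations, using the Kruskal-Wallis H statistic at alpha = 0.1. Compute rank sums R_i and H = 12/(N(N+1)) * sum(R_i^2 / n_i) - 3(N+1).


Step 1: Combine all N = 17 observations and assign midranks.
sorted (value, group, rank): (7,G2,1.5), (7,G3,1.5), (8,G4,3), (9,G4,4), (12,G4,5), (13,G2,6), (16,G4,7), (17,G3,8), (19,G1,9), (20,G1,10.5), (20,G2,10.5), (21,G1,12), (22,G3,13), (23,G1,14), (25,G1,15.5), (25,G3,15.5), (26,G3,17)
Step 2: Sum ranks within each group.
R_1 = 61 (n_1 = 5)
R_2 = 18 (n_2 = 3)
R_3 = 55 (n_3 = 5)
R_4 = 19 (n_4 = 4)
Step 3: H = 12/(N(N+1)) * sum(R_i^2/n_i) - 3(N+1)
     = 12/(17*18) * (61^2/5 + 18^2/3 + 55^2/5 + 19^2/4) - 3*18
     = 0.039216 * 1547.45 - 54
     = 6.684314.
Step 4: Ties present; correction factor C = 1 - 18/(17^3 - 17) = 0.996324. Corrected H = 6.684314 / 0.996324 = 6.708979.
Step 5: Under H0, H ~ chi^2(3); p-value = 0.081775.
Step 6: alpha = 0.1. reject H0.

H = 6.7090, df = 3, p = 0.081775, reject H0.


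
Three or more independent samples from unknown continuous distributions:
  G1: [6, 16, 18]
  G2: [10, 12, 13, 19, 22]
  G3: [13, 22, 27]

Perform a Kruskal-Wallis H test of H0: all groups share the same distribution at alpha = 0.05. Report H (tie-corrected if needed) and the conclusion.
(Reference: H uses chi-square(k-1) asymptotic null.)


Step 1: Combine all N = 11 observations and assign midranks.
sorted (value, group, rank): (6,G1,1), (10,G2,2), (12,G2,3), (13,G2,4.5), (13,G3,4.5), (16,G1,6), (18,G1,7), (19,G2,8), (22,G2,9.5), (22,G3,9.5), (27,G3,11)
Step 2: Sum ranks within each group.
R_1 = 14 (n_1 = 3)
R_2 = 27 (n_2 = 5)
R_3 = 25 (n_3 = 3)
Step 3: H = 12/(N(N+1)) * sum(R_i^2/n_i) - 3(N+1)
     = 12/(11*12) * (14^2/3 + 27^2/5 + 25^2/3) - 3*12
     = 0.090909 * 419.467 - 36
     = 2.133333.
Step 4: Ties present; correction factor C = 1 - 12/(11^3 - 11) = 0.990909. Corrected H = 2.133333 / 0.990909 = 2.152905.
Step 5: Under H0, H ~ chi^2(2); p-value = 0.340802.
Step 6: alpha = 0.05. fail to reject H0.

H = 2.1529, df = 2, p = 0.340802, fail to reject H0.


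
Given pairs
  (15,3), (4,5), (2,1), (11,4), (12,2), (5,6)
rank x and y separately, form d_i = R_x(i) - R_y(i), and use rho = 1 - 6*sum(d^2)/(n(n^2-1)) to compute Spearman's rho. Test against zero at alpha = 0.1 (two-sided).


Step 1: Rank x and y separately (midranks; no ties here).
rank(x): 15->6, 4->2, 2->1, 11->4, 12->5, 5->3
rank(y): 3->3, 5->5, 1->1, 4->4, 2->2, 6->6
Step 2: d_i = R_x(i) - R_y(i); compute d_i^2.
  (6-3)^2=9, (2-5)^2=9, (1-1)^2=0, (4-4)^2=0, (5-2)^2=9, (3-6)^2=9
sum(d^2) = 36.
Step 3: rho = 1 - 6*36 / (6*(6^2 - 1)) = 1 - 216/210 = -0.028571.
Step 4: Under H0, t = rho * sqrt((n-2)/(1-rho^2)) = -0.0572 ~ t(4).
Step 5: Two-sided p-value from the t-distribution with 4 df = 0.957155.
Step 6: alpha = 0.1. fail to reject H0.

rho = -0.0286, p = 0.957155, fail to reject H0 at alpha = 0.1.


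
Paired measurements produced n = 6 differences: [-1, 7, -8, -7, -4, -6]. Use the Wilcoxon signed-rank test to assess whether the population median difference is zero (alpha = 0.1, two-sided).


Step 1: Drop any zero differences (none here) and take |d_i|.
|d| = [1, 7, 8, 7, 4, 6]
Step 2: Midrank |d_i| (ties get averaged ranks).
ranks: |1|->1, |7|->4.5, |8|->6, |7|->4.5, |4|->2, |6|->3
Step 3: Attach original signs; sum ranks with positive sign and with negative sign.
W+ = 4.5 = 4.5
W- = 1 + 6 + 4.5 + 2 + 3 = 16.5
(Check: W+ + W- = 21 should equal n(n+1)/2 = 21.)
Step 4: Test statistic W = min(W+, W-) = 4.5.
Step 5: Ties in |d|, so use the tie-corrected normal approximation.
        E[W] = n(n+1)/4 = 6*7/4 = 10.5.
        Tie groups: |d|=7 (t=2); sum(t^3 - t) = 6.
        Var[W] = n(n+1)(2n+1)/24 - sum(t^3-t)/48 = 546/24 - 6/48 = 22.625.
        z = (W - E[W]) / sqrt(Var[W]) = (4.5 - 10.5) / 4.7566 = -1.2614.
        Two-sided p = 2*Phi(z) = 0.207160.
Step 6: alpha = 0.1. fail to reject H0.

W+ = 4.5, W- = 16.5, W = min = 4.5, p = 0.207160, fail to reject H0.


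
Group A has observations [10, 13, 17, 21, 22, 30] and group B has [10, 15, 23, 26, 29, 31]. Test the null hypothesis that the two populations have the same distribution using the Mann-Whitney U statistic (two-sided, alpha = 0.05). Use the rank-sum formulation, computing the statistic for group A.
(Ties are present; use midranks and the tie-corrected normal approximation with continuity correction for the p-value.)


Step 1: Combine and sort all 12 observations; assign midranks.
sorted (value, group): (10,X), (10,Y), (13,X), (15,Y), (17,X), (21,X), (22,X), (23,Y), (26,Y), (29,Y), (30,X), (31,Y)
ranks: 10->1.5, 10->1.5, 13->3, 15->4, 17->5, 21->6, 22->7, 23->8, 26->9, 29->10, 30->11, 31->12
Step 2: Rank sum for X: R1 = 1.5 + 3 + 5 + 6 + 7 + 11 = 33.5.
Step 3: U_X = R1 - n1(n1+1)/2 = 33.5 - 6*7/2 = 33.5 - 21 = 12.5.
       U_Y = n1*n2 - U_X = 36 - 12.5 = 23.5.
Step 4: Ties are present, so use the tie-corrected normal approximation (with continuity correction) for the p-value.
Step 5: p-value = 0.422527; compare to alpha = 0.05. fail to reject H0.

U_X = 12.5, p = 0.422527, fail to reject H0 at alpha = 0.05.


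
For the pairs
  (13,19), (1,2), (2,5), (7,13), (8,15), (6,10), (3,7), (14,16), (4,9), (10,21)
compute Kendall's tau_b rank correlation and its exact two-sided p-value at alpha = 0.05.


Step 1: Enumerate the 45 unordered pairs (i,j) with i<j and classify each by sign(x_j-x_i) * sign(y_j-y_i).
  (1,2):dx=-12,dy=-17->C; (1,3):dx=-11,dy=-14->C; (1,4):dx=-6,dy=-6->C; (1,5):dx=-5,dy=-4->C
  (1,6):dx=-7,dy=-9->C; (1,7):dx=-10,dy=-12->C; (1,8):dx=+1,dy=-3->D; (1,9):dx=-9,dy=-10->C
  (1,10):dx=-3,dy=+2->D; (2,3):dx=+1,dy=+3->C; (2,4):dx=+6,dy=+11->C; (2,5):dx=+7,dy=+13->C
  (2,6):dx=+5,dy=+8->C; (2,7):dx=+2,dy=+5->C; (2,8):dx=+13,dy=+14->C; (2,9):dx=+3,dy=+7->C
  (2,10):dx=+9,dy=+19->C; (3,4):dx=+5,dy=+8->C; (3,5):dx=+6,dy=+10->C; (3,6):dx=+4,dy=+5->C
  (3,7):dx=+1,dy=+2->C; (3,8):dx=+12,dy=+11->C; (3,9):dx=+2,dy=+4->C; (3,10):dx=+8,dy=+16->C
  (4,5):dx=+1,dy=+2->C; (4,6):dx=-1,dy=-3->C; (4,7):dx=-4,dy=-6->C; (4,8):dx=+7,dy=+3->C
  (4,9):dx=-3,dy=-4->C; (4,10):dx=+3,dy=+8->C; (5,6):dx=-2,dy=-5->C; (5,7):dx=-5,dy=-8->C
  (5,8):dx=+6,dy=+1->C; (5,9):dx=-4,dy=-6->C; (5,10):dx=+2,dy=+6->C; (6,7):dx=-3,dy=-3->C
  (6,8):dx=+8,dy=+6->C; (6,9):dx=-2,dy=-1->C; (6,10):dx=+4,dy=+11->C; (7,8):dx=+11,dy=+9->C
  (7,9):dx=+1,dy=+2->C; (7,10):dx=+7,dy=+14->C; (8,9):dx=-10,dy=-7->C; (8,10):dx=-4,dy=+5->D
  (9,10):dx=+6,dy=+12->C
Step 2: C = 42, D = 3, total pairs = 45.
Step 3: tau = (C - D)/(n(n-1)/2) = (42 - 3)/45 = 0.866667.
Step 4: Exact two-sided p-value (enumerate n! = 3628800 permutations of y under H0): p = 0.000115.
Step 5: alpha = 0.05. reject H0.

tau_b = 0.8667 (C=42, D=3), p = 0.000115, reject H0.
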